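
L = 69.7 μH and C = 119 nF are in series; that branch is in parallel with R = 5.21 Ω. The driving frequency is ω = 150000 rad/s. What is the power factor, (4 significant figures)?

0.9935

X_L = ωL = 10.46 Ω
X_C = 1/(ωC) = 56.02 Ω
Branch 1: Z₁ = R = 5.210 Ω
Branch 2 (series LC): Z₂ = j(X_L − X_C) = −j45.57 Ω
Parallel: Z = Z₁Z₂/(Z₁+Z₂), |Z| = 5.176 Ω, ∠Z = -6.523°
cos φ = cos(-6.523°) = 0.9935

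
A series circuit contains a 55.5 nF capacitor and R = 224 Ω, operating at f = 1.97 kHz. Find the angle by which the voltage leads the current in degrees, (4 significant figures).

-81.25°

ω = 2πf = 12380 rad/s
X_C = 1/(ωC) = 1456 Ω
Z = 224.0 − j1456 Ω
|Z| = √(224.0² + 1456²) = 1473 Ω
∠Z = arctan(-1456/224.0) = -81.25°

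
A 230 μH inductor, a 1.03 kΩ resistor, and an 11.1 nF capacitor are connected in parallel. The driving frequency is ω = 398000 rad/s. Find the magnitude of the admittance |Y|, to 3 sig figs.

X_L = ωL = 91.5 Ω
X_C = 1/(ωC) = 226 Ω
Parallel: admittances add. Y = 1/R + 1/(jωL) + jωC
Y = (0.000971 − j0.00651) S
|Y| = 0.00658 S → |Z| = 1/|Y| = 152 Ω, ∠Z = −∠Y = 81.5°

6.58 mS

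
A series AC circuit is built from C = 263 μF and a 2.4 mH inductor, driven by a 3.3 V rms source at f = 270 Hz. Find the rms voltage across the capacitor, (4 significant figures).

4.041 V

ω = 2πf = 1696 rad/s
X_L = ωL = 4.072 Ω
X_C = 1/(ωC) = 2.241 Ω
Net reactance X = X_L − X_C = 1.830 Ω
Z = j1.830 Ω
|Z| = √(0² + 1.830²) = 1.830 Ω
I = V/|Z| = 1.803 A
V_C = I·|Z_C| = 1.803 × 2.241 = 4.041 V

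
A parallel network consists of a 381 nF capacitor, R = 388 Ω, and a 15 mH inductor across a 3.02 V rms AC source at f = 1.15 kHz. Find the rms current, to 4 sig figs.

ω = 2πf = 7226 rad/s
X_L = ωL = 108.4 Ω
X_C = 1/(ωC) = 363.2 Ω
Parallel: admittances add. Y = 1/R + 1/(jωL) + jωC
Y = (0.002577 − j0.006473) S
|Y| = 0.006968 S → |Z| = 1/|Y| = 143.5 Ω, ∠Z = −∠Y = 68.29°
I = V/|Z| = 3.02/143.5 = 21.04 mA

21.04 mA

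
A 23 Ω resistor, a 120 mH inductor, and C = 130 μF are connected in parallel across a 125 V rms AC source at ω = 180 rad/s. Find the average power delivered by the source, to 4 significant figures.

X_L = ωL = 21.60 Ω
X_C = 1/(ωC) = 42.74 Ω
Parallel: admittances add. Y = 1/R + 1/(jωL) + jωC
Y = (0.04348 − j0.02290) S
|Y| = 0.04914 S → |Z| = 1/|Y| = 20.35 Ω, ∠Z = −∠Y = 27.77°
I = V/|Z| = 6.142 A
P = VI cos φ = 125 × 6.142 × cos(27.77°) = 679.3 W

679.3 W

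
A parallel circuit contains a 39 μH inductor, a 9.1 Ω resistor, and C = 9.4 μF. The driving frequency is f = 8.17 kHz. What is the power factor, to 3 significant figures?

0.988

ω = 2πf = 51330 rad/s
X_L = ωL = 2.00 Ω
X_C = 1/(ωC) = 2.07 Ω
Parallel: admittances add. Y = 1/R + 1/(jωL) + jωC
Y = (0.110 − j0.0170) S
|Y| = 0.111 S → |Z| = 1/|Y| = 8.99 Ω, ∠Z = −∠Y = 8.77°
cos φ = cos(8.77°) = 0.988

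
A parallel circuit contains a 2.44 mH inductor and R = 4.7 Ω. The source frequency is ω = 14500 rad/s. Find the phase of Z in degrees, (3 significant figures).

7.57°

X_L = ωL = 35.4 Ω
Parallel: admittances add. Y = 1/R + 1/(jωL)
Y = (0.213 − j0.0283) S
|Y| = 0.215 S → |Z| = 1/|Y| = 4.66 Ω, ∠Z = −∠Y = 7.57°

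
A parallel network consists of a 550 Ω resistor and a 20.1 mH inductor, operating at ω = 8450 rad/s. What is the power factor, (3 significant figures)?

X_L = ωL = 170 Ω
Parallel: admittances add. Y = 1/R + 1/(jωL)
Y = (0.00182 − j0.00589) S
|Y| = 0.00616 S → |Z| = 1/|Y| = 162 Ω, ∠Z = −∠Y = 72.8°
cos φ = cos(72.8°) = 0.295

0.295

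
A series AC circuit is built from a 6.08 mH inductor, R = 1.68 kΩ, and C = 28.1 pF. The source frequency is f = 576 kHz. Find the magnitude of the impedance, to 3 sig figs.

12300 Ω

ω = 2πf = 3.619e+06 rad/s
X_L = ωL = 22000 Ω
X_C = 1/(ωC) = 9830 Ω
Net reactance X = X_L − X_C = 12200 Ω
Z = 1680 + j12200 Ω
|Z| = √(1680² + 12200²) = 12300 Ω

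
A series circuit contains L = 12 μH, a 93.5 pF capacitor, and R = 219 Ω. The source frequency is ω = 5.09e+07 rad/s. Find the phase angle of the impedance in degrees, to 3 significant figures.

61.3°

X_L = ωL = 611 Ω
X_C = 1/(ωC) = 210 Ω
Net reactance X = X_L − X_C = 401 Ω
Z = 219 + j401 Ω
|Z| = √(219² + 401²) = 457 Ω
∠Z = arctan(401/219) = 61.3°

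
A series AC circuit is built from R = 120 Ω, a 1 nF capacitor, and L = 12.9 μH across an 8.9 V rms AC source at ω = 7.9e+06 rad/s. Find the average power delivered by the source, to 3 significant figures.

X_L = ωL = 102 Ω
X_C = 1/(ωC) = 127 Ω
Net reactance X = X_L − X_C = -24.7 Ω
Z = 120 − j24.7 Ω
|Z| = √(120² + 24.7²) = 123 Ω
∠Z = arctan(-24.7/120) = -11.6°
I = V/|Z| = 72.6 mA
P = VI cos φ = 8.9 × 0.0726 × cos(-11.6°) = 633 mW

633 mW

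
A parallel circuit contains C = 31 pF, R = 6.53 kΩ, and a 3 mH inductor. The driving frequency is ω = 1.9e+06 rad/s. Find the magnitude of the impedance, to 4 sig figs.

5196 Ω

X_L = ωL = 5700 Ω
X_C = 1/(ωC) = 16980 Ω
Parallel: admittances add. Y = 1/R + 1/(jωL) + jωC
Y = (0.0001531 − j0.0001165) S
|Y| = 0.0001924 S → |Z| = 1/|Y| = 5196 Ω, ∠Z = −∠Y = 37.27°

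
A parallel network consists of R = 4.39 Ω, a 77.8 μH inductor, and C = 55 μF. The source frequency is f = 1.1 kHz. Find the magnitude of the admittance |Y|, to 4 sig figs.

1.497 S

ω = 2πf = 6912 rad/s
X_L = ωL = 0.5377 Ω
X_C = 1/(ωC) = 2.631 Ω
Parallel: admittances add. Y = 1/R + 1/(jωL) + jωC
Y = (0.2278 − j1.480) S
|Y| = 1.497 S → |Z| = 1/|Y| = 0.6680 Ω, ∠Z = −∠Y = 81.25°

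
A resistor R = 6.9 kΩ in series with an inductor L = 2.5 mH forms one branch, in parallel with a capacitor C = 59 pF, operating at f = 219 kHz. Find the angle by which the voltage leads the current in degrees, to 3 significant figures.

ω = 2πf = 1.376e+06 rad/s
X_L = ωL = 3440 Ω
X_C = 1/(ωC) = 12300 Ω
Branch 1 (R+jX_L): Z₁ = 6900 + j3440 Ω, |Z₁| = 7710 Ω
Branch 2 (−jX_C): Z₂ = −j12300 Ω
Parallel: Z = Z₁Z₂/(Z₁+Z₂), |Z| = 8450 Ω, ∠Z = -11.4°

-11.4°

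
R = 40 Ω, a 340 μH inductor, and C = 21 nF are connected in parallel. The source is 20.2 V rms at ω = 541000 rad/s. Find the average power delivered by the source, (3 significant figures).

X_L = ωL = 184 Ω
X_C = 1/(ωC) = 88.0 Ω
Parallel: admittances add. Y = 1/R + 1/(jωL) + jωC
Y = (0.0250 + j0.00592) S
|Y| = 0.0257 S → |Z| = 1/|Y| = 38.9 Ω, ∠Z = −∠Y = -13.3°
I = V/|Z| = 519 mA
P = VI cos φ = 20.2 × 0.519 × cos(-13.3°) = 10.2 W

10.2 W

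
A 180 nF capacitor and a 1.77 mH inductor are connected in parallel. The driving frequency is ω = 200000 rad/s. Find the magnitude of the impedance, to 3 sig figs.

30.1 Ω

X_L = ωL = 354 Ω
X_C = 1/(ωC) = 27.8 Ω
Parallel: admittances add. Y = 1/(jωL) + jωC
Y = (0 + j0.0332) S
|Y| = 0.0332 S → |Z| = 1/|Y| = 30.1 Ω, ∠Z = −∠Y = -90.0°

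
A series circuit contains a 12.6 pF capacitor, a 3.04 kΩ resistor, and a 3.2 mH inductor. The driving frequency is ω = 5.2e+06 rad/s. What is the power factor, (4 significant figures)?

0.9109

X_L = ωL = 16640 Ω
X_C = 1/(ωC) = 15260 Ω
Net reactance X = X_L − X_C = 1377 Ω
Z = 3040 + j1377 Ω
|Z| = √(3040² + 1377²) = 3338 Ω
∠Z = arctan(1377/3040) = 24.38°
cos φ = cos(24.38°) = 0.9109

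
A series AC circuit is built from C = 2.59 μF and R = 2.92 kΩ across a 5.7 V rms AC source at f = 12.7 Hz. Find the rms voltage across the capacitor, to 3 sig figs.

4.88 V

ω = 2πf = 79.80 rad/s
X_C = 1/(ωC) = 4840 Ω
Z = 2920 − j4840 Ω
|Z| = √(2920² + 4840²) = 5650 Ω
I = V/|Z| = 1.01 mA
V_C = I·|Z_C| = 0.00101 × 4840 = 4.88 V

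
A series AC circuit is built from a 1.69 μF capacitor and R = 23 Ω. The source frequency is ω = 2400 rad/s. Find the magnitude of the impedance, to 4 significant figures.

X_C = 1/(ωC) = 246.5 Ω
Z = 23.00 − j246.5 Ω
|Z| = √(23.00² + 246.5²) = 247.6 Ω

247.6 Ω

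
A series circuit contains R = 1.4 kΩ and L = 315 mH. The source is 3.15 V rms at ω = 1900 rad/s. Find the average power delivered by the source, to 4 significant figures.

5.992 mW

X_L = ωL = 598.5 Ω
Z = 1400 + j598.5 Ω
|Z| = √(1400² + 598.5²) = 1523 Ω
∠Z = arctan(598.5/1400) = 23.15°
I = V/|Z| = 2.069 mA
P = VI cos φ = 3.15 × 0.002069 × cos(23.15°) = 5.992 mW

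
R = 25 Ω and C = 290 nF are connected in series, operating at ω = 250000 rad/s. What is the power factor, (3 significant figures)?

X_C = 1/(ωC) = 13.8 Ω
Z = 25.0 − j13.8 Ω
|Z| = √(25.0² + 13.8²) = 28.6 Ω
∠Z = arctan(-13.8/25.0) = -28.9°
cos φ = cos(-28.9°) = 0.876

0.876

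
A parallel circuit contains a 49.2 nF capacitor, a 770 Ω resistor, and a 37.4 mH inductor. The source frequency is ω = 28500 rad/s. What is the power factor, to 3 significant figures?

0.942

X_L = ωL = 1070 Ω
X_C = 1/(ωC) = 713 Ω
Parallel: admittances add. Y = 1/R + 1/(jωL) + jωC
Y = (0.00130 + j0.000464) S
|Y| = 0.00138 S → |Z| = 1/|Y| = 725 Ω, ∠Z = −∠Y = -19.7°
cos φ = cos(-19.7°) = 0.942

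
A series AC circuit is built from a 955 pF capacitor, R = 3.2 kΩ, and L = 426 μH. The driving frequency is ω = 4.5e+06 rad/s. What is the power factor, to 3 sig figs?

0.885

X_L = ωL = 1920 Ω
X_C = 1/(ωC) = 233 Ω
Net reactance X = X_L − X_C = 1680 Ω
Z = 3200 + j1680 Ω
|Z| = √(3200² + 1680²) = 3620 Ω
∠Z = arctan(1680/3200) = 27.8°
cos φ = cos(27.8°) = 0.885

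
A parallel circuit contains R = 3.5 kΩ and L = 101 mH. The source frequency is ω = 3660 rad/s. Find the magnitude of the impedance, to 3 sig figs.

368 Ω

X_L = ωL = 370 Ω
Parallel: admittances add. Y = 1/R + 1/(jωL)
Y = (0.000286 − j0.00271) S
|Y| = 0.00272 S → |Z| = 1/|Y| = 368 Ω, ∠Z = −∠Y = 84.0°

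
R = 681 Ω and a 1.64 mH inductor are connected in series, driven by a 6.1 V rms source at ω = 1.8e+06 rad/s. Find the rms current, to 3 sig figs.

X_L = ωL = 2950 Ω
Z = 681 + j2950 Ω
|Z| = √(681² + 2950²) = 3030 Ω
I = V/|Z| = 6.1/3030 = 2.01 mA

2.01 mA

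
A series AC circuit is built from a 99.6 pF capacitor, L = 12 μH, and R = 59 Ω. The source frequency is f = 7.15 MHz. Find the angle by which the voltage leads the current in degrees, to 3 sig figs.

79.4°

ω = 2πf = 4.492e+07 rad/s
X_L = ωL = 539 Ω
X_C = 1/(ωC) = 223 Ω
Net reactance X = X_L − X_C = 316 Ω
Z = 59.0 + j316 Ω
|Z| = √(59.0² + 316²) = 321 Ω
∠Z = arctan(316/59.0) = 79.4°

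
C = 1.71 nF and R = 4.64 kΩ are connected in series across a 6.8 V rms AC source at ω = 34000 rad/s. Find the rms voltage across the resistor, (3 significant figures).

1.77 V

X_C = 1/(ωC) = 17200 Ω
Z = 4640 − j17200 Ω
|Z| = √(4640² + 17200²) = 17800 Ω
I = V/|Z| = 382 μA
V_R = I·|Z_R| = 0.000382 × 4640 = 1.77 V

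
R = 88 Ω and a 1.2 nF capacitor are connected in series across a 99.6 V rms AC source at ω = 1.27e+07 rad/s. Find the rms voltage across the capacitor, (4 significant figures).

X_C = 1/(ωC) = 65.62 Ω
Z = 88.00 − j65.62 Ω
|Z| = √(88.00² + 65.62²) = 109.8 Ω
I = V/|Z| = 907.3 mA
V_C = I·|Z_C| = 0.9073 × 65.62 = 59.54 V

59.54 V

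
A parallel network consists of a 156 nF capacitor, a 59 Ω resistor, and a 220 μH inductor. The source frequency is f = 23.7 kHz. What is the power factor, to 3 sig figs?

ω = 2πf = 148900 rad/s
X_L = ωL = 32.8 Ω
X_C = 1/(ωC) = 43.0 Ω
Parallel: admittances add. Y = 1/R + 1/(jωL) + jωC
Y = (0.0169 − j0.00729) S
|Y| = 0.0185 S → |Z| = 1/|Y| = 54.2 Ω, ∠Z = −∠Y = 23.3°
cos φ = cos(23.3°) = 0.919

0.919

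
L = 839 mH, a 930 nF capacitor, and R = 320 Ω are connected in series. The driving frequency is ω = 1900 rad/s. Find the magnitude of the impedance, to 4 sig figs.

X_L = ωL = 1594 Ω
X_C = 1/(ωC) = 565.9 Ω
Net reactance X = X_L − X_C = 1028 Ω
Z = 320.0 + j1028 Ω
|Z| = √(320.0² + 1028²) = 1077 Ω

1077 Ω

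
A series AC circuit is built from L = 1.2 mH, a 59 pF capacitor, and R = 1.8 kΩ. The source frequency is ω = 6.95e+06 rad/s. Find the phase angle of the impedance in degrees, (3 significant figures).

73.0°

X_L = ωL = 8340 Ω
X_C = 1/(ωC) = 2440 Ω
Net reactance X = X_L − X_C = 5900 Ω
Z = 1800 + j5900 Ω
|Z| = √(1800² + 5900²) = 6170 Ω
∠Z = arctan(5900/1800) = 73.0°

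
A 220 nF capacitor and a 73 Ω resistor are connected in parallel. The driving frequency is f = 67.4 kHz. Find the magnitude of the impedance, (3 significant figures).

10.6 Ω

ω = 2πf = 423500 rad/s
X_C = 1/(ωC) = 10.7 Ω
Parallel: admittances add. Y = 1/R + jωC
Y = (0.0137 + j0.0932) S
|Y| = 0.0942 S → |Z| = 1/|Y| = 10.6 Ω, ∠Z = −∠Y = -81.6°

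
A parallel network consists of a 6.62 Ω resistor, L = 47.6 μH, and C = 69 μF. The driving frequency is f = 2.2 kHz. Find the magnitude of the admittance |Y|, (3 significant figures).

ω = 2πf = 13820 rad/s
X_L = ωL = 0.658 Ω
X_C = 1/(ωC) = 1.05 Ω
Parallel: admittances add. Y = 1/R + 1/(jωL) + jωC
Y = (0.151 − j0.566) S
|Y| = 0.586 S → |Z| = 1/|Y| = 1.71 Ω, ∠Z = −∠Y = 75.1°

586 mS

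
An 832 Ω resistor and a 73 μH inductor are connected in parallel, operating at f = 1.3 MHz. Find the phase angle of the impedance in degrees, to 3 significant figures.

54.4°

ω = 2πf = 8.168e+06 rad/s
X_L = ωL = 596 Ω
Parallel: admittances add. Y = 1/R + 1/(jωL)
Y = (0.00120 − j0.00168) S
|Y| = 0.00206 S → |Z| = 1/|Y| = 485 Ω, ∠Z = −∠Y = 54.4°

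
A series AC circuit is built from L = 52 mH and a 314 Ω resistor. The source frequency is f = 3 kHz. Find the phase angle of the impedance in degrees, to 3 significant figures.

ω = 2πf = 18850 rad/s
X_L = ωL = 980 Ω
Z = 314 + j980 Ω
|Z| = √(314² + 980²) = 1030 Ω
∠Z = arctan(980/314) = 72.2°

72.2°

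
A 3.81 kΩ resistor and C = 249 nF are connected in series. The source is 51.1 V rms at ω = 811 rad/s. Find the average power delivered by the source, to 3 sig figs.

255 mW

X_C = 1/(ωC) = 4950 Ω
Z = 3810 − j4950 Ω
|Z| = √(3810² + 4950²) = 6250 Ω
∠Z = arctan(-4950/3810) = -52.4°
I = V/|Z| = 8.18 mA
P = VI cos φ = 51.1 × 0.00818 × cos(-52.4°) = 255 mW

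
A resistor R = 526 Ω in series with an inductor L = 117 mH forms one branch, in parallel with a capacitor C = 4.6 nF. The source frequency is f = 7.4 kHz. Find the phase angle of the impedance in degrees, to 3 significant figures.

ω = 2πf = 46500 rad/s
X_L = ωL = 5440 Ω
X_C = 1/(ωC) = 4680 Ω
Branch 1 (R+jX_L): Z₁ = 526 + j5440 Ω, |Z₁| = 5470 Ω
Branch 2 (−jX_C): Z₂ = −j4680 Ω
Parallel: Z = Z₁Z₂/(Z₁+Z₂), |Z| = 27500 Ω, ∠Z = -61.0°

-61.0°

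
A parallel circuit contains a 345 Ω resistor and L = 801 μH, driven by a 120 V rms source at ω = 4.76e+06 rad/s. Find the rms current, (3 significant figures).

X_L = ωL = 3810 Ω
Parallel: admittances add. Y = 1/R + 1/(jωL)
Y = (0.00290 − j0.000262) S
|Y| = 0.00291 S → |Z| = 1/|Y| = 344 Ω, ∠Z = −∠Y = 5.17°
I = V/|Z| = 120/344 = 349 mA

349 mA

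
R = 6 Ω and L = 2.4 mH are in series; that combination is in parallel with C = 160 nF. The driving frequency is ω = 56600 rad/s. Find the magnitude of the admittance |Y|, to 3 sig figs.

1.74 mS

X_L = ωL = 136 Ω
X_C = 1/(ωC) = 110 Ω
Branch 1 (R+jX_L): Z₁ = 6.00 + j136 Ω, |Z₁| = 136 Ω
Branch 2 (−jX_C): Z₂ = −j110 Ω
Parallel: Z = Z₁Z₂/(Z₁+Z₂), |Z| = 575 Ω, ∠Z = -79.2°
|Y| = 1/|Z| = 1.74 mS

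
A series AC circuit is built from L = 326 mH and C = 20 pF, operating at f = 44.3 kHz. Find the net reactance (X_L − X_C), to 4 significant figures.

-88890 Ω

ω = 2πf = 278300 rad/s
X_L = ωL = 90740 Ω
X_C = 1/(ωC) = 179600 Ω
X = 90740 − 179600 = -88890 Ω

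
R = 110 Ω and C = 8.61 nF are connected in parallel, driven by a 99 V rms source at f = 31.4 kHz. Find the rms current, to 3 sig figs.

916 mA

ω = 2πf = 197300 rad/s
X_C = 1/(ωC) = 589 Ω
Parallel: admittances add. Y = 1/R + jωC
Y = (0.00909 + j0.00170) S
|Y| = 0.00925 S → |Z| = 1/|Y| = 108 Ω, ∠Z = −∠Y = -10.6°
I = V/|Z| = 99/108 = 916 mA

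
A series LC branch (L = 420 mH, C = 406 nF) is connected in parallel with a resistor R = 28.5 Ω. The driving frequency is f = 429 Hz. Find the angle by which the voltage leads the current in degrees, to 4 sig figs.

7.437°

ω = 2πf = 2695 rad/s
X_L = ωL = 1132 Ω
X_C = 1/(ωC) = 913.8 Ω
Branch 1: Z₁ = R = 28.50 Ω
Branch 2 (series LC): Z₂ = j(X_L − X_C) = j218.3 Ω
Parallel: Z = Z₁Z₂/(Z₁+Z₂), |Z| = 28.26 Ω, ∠Z = 7.437°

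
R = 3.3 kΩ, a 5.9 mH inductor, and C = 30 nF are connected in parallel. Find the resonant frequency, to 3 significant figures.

12.0 kHz

ω₀ = 1/√(LC) = 1/√(0.0059 × 3e-08) = 75160 rad/s
f₀ = ω₀/(2π) = 12.0 kHz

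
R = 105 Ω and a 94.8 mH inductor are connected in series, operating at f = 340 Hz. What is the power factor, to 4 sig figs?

ω = 2πf = 2136 rad/s
X_L = ωL = 202.5 Ω
Z = 105.0 + j202.5 Ω
|Z| = √(105.0² + 202.5²) = 228.1 Ω
∠Z = arctan(202.5/105.0) = 62.59°
cos φ = cos(62.59°) = 0.4603

0.4603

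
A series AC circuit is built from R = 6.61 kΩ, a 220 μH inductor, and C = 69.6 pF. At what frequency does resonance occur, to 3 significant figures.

ω₀ = 1/√(LC) = 1/√(0.00022 × 6.96e-11) = 8.081e+06 rad/s
f₀ = ω₀/(2π) = 1.29 MHz

1.29 MHz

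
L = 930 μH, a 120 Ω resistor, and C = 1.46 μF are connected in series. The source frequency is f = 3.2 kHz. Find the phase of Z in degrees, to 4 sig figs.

ω = 2πf = 20110 rad/s
X_L = ωL = 18.70 Ω
X_C = 1/(ωC) = 34.07 Ω
Net reactance X = X_L − X_C = -15.37 Ω
Z = 120.0 − j15.37 Ω
|Z| = √(120.0² + 15.37²) = 121.0 Ω
∠Z = arctan(-15.37/120.0) = -7.297°

-7.297°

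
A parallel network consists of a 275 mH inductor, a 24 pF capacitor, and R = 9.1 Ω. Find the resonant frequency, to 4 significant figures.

61.95 kHz

ω₀ = 1/√(LC) = 1/√(0.275 × 2.4e-11) = 389200 rad/s
f₀ = ω₀/(2π) = 61.95 kHz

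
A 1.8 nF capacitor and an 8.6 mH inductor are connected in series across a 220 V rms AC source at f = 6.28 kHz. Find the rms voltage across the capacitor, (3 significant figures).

ω = 2πf = 39460 rad/s
X_L = ωL = 339 Ω
X_C = 1/(ωC) = 14100 Ω
Net reactance X = X_L − X_C = -13700 Ω
Z = − j13700 Ω
|Z| = √(0² + 13700²) = 13700 Ω
I = V/|Z| = 16.0 mA
V_C = I·|Z_C| = 0.0160 × 14100 = 225 V

225 V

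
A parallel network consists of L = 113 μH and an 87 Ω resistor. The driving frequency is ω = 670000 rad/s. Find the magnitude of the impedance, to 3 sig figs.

57.1 Ω

X_L = ωL = 75.7 Ω
Parallel: admittances add. Y = 1/R + 1/(jωL)
Y = (0.0115 − j0.0132) S
|Y| = 0.0175 S → |Z| = 1/|Y| = 57.1 Ω, ∠Z = −∠Y = 49.0°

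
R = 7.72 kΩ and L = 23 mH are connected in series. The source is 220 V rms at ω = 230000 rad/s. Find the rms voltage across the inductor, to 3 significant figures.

X_L = ωL = 5290 Ω
Z = 7720 + j5290 Ω
|Z| = √(7720² + 5290²) = 9360 Ω
I = V/|Z| = 23.5 mA
V_L = I·|Z_L| = 0.0235 × 5290 = 124 V

124 V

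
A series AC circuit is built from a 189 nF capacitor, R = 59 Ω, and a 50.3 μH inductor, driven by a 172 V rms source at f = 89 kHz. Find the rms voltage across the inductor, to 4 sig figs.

ω = 2πf = 559200 rad/s
X_L = ωL = 28.13 Ω
X_C = 1/(ωC) = 9.462 Ω
Net reactance X = X_L − X_C = 18.67 Ω
Z = 59.00 + j18.67 Ω
|Z| = √(59.00² + 18.67²) = 61.88 Ω
I = V/|Z| = 2.779 A
V_L = I·|Z_L| = 2.779 × 28.13 = 78.18 V

78.18 V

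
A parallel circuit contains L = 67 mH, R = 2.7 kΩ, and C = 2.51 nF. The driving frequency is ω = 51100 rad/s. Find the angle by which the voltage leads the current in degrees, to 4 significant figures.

X_L = ωL = 3424 Ω
X_C = 1/(ωC) = 7797 Ω
Parallel: admittances add. Y = 1/R + 1/(jωL) + jωC
Y = (0.0003704 − j0.0001638) S
|Y| = 0.0004050 S → |Z| = 1/|Y| = 2469 Ω, ∠Z = −∠Y = 23.86°

23.86°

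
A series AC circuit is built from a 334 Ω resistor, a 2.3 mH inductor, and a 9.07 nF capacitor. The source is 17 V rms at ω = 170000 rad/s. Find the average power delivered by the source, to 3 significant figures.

543 mW

X_L = ωL = 391 Ω
X_C = 1/(ωC) = 649 Ω
Net reactance X = X_L − X_C = -258 Ω
Z = 334 − j258 Ω
|Z| = √(334² + 258²) = 422 Ω
∠Z = arctan(-258/334) = -37.6°
I = V/|Z| = 40.3 mA
P = VI cos φ = 17 × 0.0403 × cos(-37.6°) = 543 mW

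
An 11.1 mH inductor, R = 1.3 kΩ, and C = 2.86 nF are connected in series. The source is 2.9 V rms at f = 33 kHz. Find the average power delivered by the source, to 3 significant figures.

5.29 mW

ω = 2πf = 207300 rad/s
X_L = ωL = 2300 Ω
X_C = 1/(ωC) = 1690 Ω
Net reactance X = X_L − X_C = 615 Ω
Z = 1300 + j615 Ω
|Z| = √(1300² + 615²) = 1440 Ω
∠Z = arctan(615/1300) = 25.3°
I = V/|Z| = 2.02 mA
P = VI cos φ = 2.9 × 0.00202 × cos(25.3°) = 5.29 mW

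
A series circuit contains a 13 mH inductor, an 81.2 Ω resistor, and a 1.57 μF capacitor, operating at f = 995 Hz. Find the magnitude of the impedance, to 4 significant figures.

83.77 Ω

ω = 2πf = 6252 rad/s
X_L = ωL = 81.27 Ω
X_C = 1/(ωC) = 101.9 Ω
Net reactance X = X_L − X_C = -20.61 Ω
Z = 81.20 − j20.61 Ω
|Z| = √(81.20² + 20.61²) = 83.77 Ω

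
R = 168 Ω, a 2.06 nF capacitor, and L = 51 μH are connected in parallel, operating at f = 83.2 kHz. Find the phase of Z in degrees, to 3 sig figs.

80.7°

ω = 2πf = 522800 rad/s
X_L = ωL = 26.7 Ω
X_C = 1/(ωC) = 929 Ω
Parallel: admittances add. Y = 1/R + 1/(jωL) + jωC
Y = (0.00595 − j0.0364) S
|Y| = 0.0369 S → |Z| = 1/|Y| = 27.1 Ω, ∠Z = −∠Y = 80.7°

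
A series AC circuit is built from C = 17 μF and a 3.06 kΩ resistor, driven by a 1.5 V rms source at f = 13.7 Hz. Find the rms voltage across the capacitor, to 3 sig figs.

0.327 V

ω = 2πf = 86.08 rad/s
X_C = 1/(ωC) = 683 Ω
Z = 3060 − j683 Ω
|Z| = √(3060² + 683²) = 3140 Ω
I = V/|Z| = 478 μA
V_C = I·|Z_C| = 0.000478 × 683 = 0.327 V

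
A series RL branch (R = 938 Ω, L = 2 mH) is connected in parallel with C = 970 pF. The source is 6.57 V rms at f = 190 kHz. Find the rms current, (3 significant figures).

ω = 2πf = 1.194e+06 rad/s
X_L = ωL = 2390 Ω
X_C = 1/(ωC) = 864 Ω
Branch 1 (R+jX_L): Z₁ = 938 + j2390 Ω, |Z₁| = 2570 Ω
Branch 2 (−jX_C): Z₂ = −j864 Ω
Parallel: Z = Z₁Z₂/(Z₁+Z₂), |Z| = 1240 Ω, ∠Z = -79.8°
I = V/|Z| = 6.57/1240 = 5.31 mA

5.31 mA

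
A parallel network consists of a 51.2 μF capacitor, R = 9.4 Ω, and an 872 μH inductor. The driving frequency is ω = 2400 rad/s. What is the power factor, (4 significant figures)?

0.2871

X_L = ωL = 2.093 Ω
X_C = 1/(ωC) = 8.138 Ω
Parallel: admittances add. Y = 1/R + 1/(jωL) + jωC
Y = (0.1064 − j0.3549) S
|Y| = 0.3705 S → |Z| = 1/|Y| = 2.699 Ω, ∠Z = −∠Y = 73.32°
cos φ = cos(73.32°) = 0.2871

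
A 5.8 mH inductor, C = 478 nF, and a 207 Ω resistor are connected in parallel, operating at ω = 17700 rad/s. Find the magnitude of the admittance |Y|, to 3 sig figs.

X_L = ωL = 103 Ω
X_C = 1/(ωC) = 118 Ω
Parallel: admittances add. Y = 1/R + 1/(jωL) + jωC
Y = (0.00483 − j0.00128) S
|Y| = 0.00500 S → |Z| = 1/|Y| = 200 Ω, ∠Z = −∠Y = 14.8°

5.00 mS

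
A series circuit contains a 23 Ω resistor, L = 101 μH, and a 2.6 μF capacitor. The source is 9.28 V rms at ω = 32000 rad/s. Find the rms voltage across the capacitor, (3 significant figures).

X_L = ωL = 3.23 Ω
X_C = 1/(ωC) = 12.0 Ω
Net reactance X = X_L − X_C = -8.79 Ω
Z = 23.0 − j8.79 Ω
|Z| = √(23.0² + 8.79²) = 24.6 Ω
I = V/|Z| = 377 mA
V_C = I·|Z_C| = 0.377 × 12.0 = 4.53 V

4.53 V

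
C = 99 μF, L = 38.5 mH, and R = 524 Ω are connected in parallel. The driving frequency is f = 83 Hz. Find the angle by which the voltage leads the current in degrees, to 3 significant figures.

ω = 2πf = 521.5 rad/s
X_L = ωL = 20.1 Ω
X_C = 1/(ωC) = 19.4 Ω
Parallel: admittances add. Y = 1/R + 1/(jωL) + jωC
Y = (0.00191 + j0.00182) S
|Y| = 0.00264 S → |Z| = 1/|Y| = 379 Ω, ∠Z = −∠Y = -43.7°

-43.7°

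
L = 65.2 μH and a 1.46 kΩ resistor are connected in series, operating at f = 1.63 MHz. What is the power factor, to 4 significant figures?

ω = 2πf = 1.024e+07 rad/s
X_L = ωL = 667.8 Ω
Z = 1460 + j667.8 Ω
|Z| = √(1460² + 667.8²) = 1605 Ω
∠Z = arctan(667.8/1460) = 24.58°
cos φ = cos(24.58°) = 0.9094

0.9094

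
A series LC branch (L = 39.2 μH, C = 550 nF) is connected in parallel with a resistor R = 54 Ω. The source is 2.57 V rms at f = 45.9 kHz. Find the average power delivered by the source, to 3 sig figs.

122 mW

ω = 2πf = 288400 rad/s
X_L = ωL = 11.3 Ω
X_C = 1/(ωC) = 6.30 Ω
Branch 1: Z₁ = R = 54.0 Ω
Branch 2 (series LC): Z₂ = j(X_L − X_C) = j5.00 Ω
Parallel: Z = Z₁Z₂/(Z₁+Z₂), |Z| = 4.98 Ω, ∠Z = 84.7°
I = V/|Z| = 516 mA
P = VI cos φ = 2.57 × 0.516 × cos(84.7°) = 122 mW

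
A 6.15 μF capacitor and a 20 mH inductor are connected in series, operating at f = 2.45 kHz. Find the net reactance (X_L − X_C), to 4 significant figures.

297.3 Ω

ω = 2πf = 15390 rad/s
X_L = ωL = 307.9 Ω
X_C = 1/(ωC) = 10.56 Ω
X = 307.9 − 10.56 = 297.3 Ω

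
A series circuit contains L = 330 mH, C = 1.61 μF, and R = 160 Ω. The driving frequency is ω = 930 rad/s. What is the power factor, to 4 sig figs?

0.4052

X_L = ωL = 306.9 Ω
X_C = 1/(ωC) = 667.9 Ω
Net reactance X = X_L − X_C = -361.0 Ω
Z = 160.0 − j361.0 Ω
|Z| = √(160.0² + 361.0²) = 394.8 Ω
∠Z = arctan(-361.0/160.0) = -66.09°
cos φ = cos(-66.09°) = 0.4052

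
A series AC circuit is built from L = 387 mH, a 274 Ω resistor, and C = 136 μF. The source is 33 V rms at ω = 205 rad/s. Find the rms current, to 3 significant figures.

X_L = ωL = 79.3 Ω
X_C = 1/(ωC) = 35.9 Ω
Net reactance X = X_L − X_C = 43.5 Ω
Z = 274 + j43.5 Ω
|Z| = √(274² + 43.5²) = 277 Ω
I = V/|Z| = 33/277 = 119 mA

119 mA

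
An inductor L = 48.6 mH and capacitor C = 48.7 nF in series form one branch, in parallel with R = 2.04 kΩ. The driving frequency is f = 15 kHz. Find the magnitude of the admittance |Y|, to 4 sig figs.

ω = 2πf = 94250 rad/s
X_L = ωL = 4580 Ω
X_C = 1/(ωC) = 217.9 Ω
Branch 1: Z₁ = R = 2040 Ω
Branch 2 (series LC): Z₂ = j(X_L − X_C) = j4363 Ω
Parallel: Z = Z₁Z₂/(Z₁+Z₂), |Z| = 1848 Ω, ∠Z = 25.06°
|Y| = 1/|Z| = 541.1 μS

541.1 μS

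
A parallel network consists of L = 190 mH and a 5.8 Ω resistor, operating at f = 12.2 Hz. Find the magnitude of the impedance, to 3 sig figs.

5.39 Ω

ω = 2πf = 76.65 rad/s
X_L = ωL = 14.6 Ω
Parallel: admittances add. Y = 1/R + 1/(jωL)
Y = (0.172 − j0.0687) S
|Y| = 0.186 S → |Z| = 1/|Y| = 5.39 Ω, ∠Z = −∠Y = 21.7°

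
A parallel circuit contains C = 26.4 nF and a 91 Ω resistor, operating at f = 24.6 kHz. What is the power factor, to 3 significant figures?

ω = 2πf = 154600 rad/s
X_C = 1/(ωC) = 245 Ω
Parallel: admittances add. Y = 1/R + jωC
Y = (0.0110 + j0.00408) S
|Y| = 0.0117 S → |Z| = 1/|Y| = 85.3 Ω, ∠Z = −∠Y = -20.4°
cos φ = cos(-20.4°) = 0.937

0.937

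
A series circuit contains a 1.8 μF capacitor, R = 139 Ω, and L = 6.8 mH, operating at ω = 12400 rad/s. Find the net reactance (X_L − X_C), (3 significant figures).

39.5 Ω

X_L = ωL = 84.3 Ω
X_C = 1/(ωC) = 44.8 Ω
X = 84.3 − 44.8 = 39.5 Ω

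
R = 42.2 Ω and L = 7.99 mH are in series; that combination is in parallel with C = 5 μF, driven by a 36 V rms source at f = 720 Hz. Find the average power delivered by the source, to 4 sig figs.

17.71 W

ω = 2πf = 4524 rad/s
X_L = ωL = 36.15 Ω
X_C = 1/(ωC) = 44.21 Ω
Branch 1 (R+jX_L): Z₁ = 42.20 + j36.15 Ω, |Z₁| = 55.56 Ω
Branch 2 (−jX_C): Z₂ = −j44.21 Ω
Parallel: Z = Z₁Z₂/(Z₁+Z₂), |Z| = 57.18 Ω, ∠Z = -38.60°
I = V/|Z| = 629.6 mA
P = VI cos φ = 36 × 0.6296 × cos(-38.60°) = 17.71 W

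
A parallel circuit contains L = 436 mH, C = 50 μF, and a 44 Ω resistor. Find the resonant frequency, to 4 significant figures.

ω₀ = 1/√(LC) = 1/√(0.436 × 5e-05) = 214.2 rad/s
f₀ = ω₀/(2π) = 34.09 Hz

34.09 Hz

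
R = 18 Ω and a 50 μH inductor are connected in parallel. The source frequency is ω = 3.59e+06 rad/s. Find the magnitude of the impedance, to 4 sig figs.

17.91 Ω

X_L = ωL = 179.5 Ω
Parallel: admittances add. Y = 1/R + 1/(jωL)
Y = (0.05556 − j0.005571) S
|Y| = 0.05583 S → |Z| = 1/|Y| = 17.91 Ω, ∠Z = −∠Y = 5.726°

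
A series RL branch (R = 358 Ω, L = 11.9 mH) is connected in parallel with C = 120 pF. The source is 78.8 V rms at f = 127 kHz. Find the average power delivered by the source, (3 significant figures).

24.6 mW

ω = 2πf = 798000 rad/s
X_L = ωL = 9500 Ω
X_C = 1/(ωC) = 10400 Ω
Branch 1 (R+jX_L): Z₁ = 358 + j9500 Ω, |Z₁| = 9500 Ω
Branch 2 (−jX_C): Z₂ = −j10400 Ω
Parallel: Z = Z₁Z₂/(Z₁+Z₂), |Z| = 98000 Ω, ∠Z = 67.1°
I = V/|Z| = 804 μA
P = VI cos φ = 78.8 × 0.000804 × cos(67.1°) = 24.6 mW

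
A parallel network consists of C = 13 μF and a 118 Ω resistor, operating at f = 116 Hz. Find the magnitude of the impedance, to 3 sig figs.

78.7 Ω

ω = 2πf = 728.8 rad/s
X_C = 1/(ωC) = 106 Ω
Parallel: admittances add. Y = 1/R + jωC
Y = (0.00847 + j0.00948) S
|Y| = 0.0127 S → |Z| = 1/|Y| = 78.7 Ω, ∠Z = −∠Y = -48.2°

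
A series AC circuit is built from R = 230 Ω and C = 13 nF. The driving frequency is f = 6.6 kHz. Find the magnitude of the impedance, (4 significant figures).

ω = 2πf = 41470 rad/s
X_C = 1/(ωC) = 1855 Ω
Z = 230.0 − j1855 Ω
|Z| = √(230.0² + 1855²) = 1869 Ω

1869 Ω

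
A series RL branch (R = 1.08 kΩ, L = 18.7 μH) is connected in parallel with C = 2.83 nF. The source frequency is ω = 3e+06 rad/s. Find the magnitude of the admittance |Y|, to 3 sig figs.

8.49 mS

X_L = ωL = 56.1 Ω
X_C = 1/(ωC) = 118 Ω
Branch 1 (R+jX_L): Z₁ = 1080 + j56.1 Ω, |Z₁| = 1080 Ω
Branch 2 (−jX_C): Z₂ = −j118 Ω
Parallel: Z = Z₁Z₂/(Z₁+Z₂), |Z| = 118 Ω, ∠Z = -83.8°
|Y| = 1/|Z| = 8.49 mS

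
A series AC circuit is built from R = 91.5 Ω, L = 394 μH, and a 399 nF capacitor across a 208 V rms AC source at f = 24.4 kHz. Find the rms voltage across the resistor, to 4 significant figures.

ω = 2πf = 153300 rad/s
X_L = ωL = 60.40 Ω
X_C = 1/(ωC) = 16.35 Ω
Net reactance X = X_L − X_C = 44.06 Ω
Z = 91.50 + j44.06 Ω
|Z| = √(91.50² + 44.06²) = 101.6 Ω
I = V/|Z| = 2.048 A
V_R = I·|Z_R| = 2.048 × 91.50 = 187.4 V

187.4 V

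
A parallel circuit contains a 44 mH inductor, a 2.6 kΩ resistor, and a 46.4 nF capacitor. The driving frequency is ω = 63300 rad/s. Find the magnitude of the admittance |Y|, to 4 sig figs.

X_L = ωL = 2785 Ω
X_C = 1/(ωC) = 340.5 Ω
Parallel: admittances add. Y = 1/R + 1/(jωL) + jωC
Y = (0.0003846 + j0.002578) S
|Y| = 0.002607 S → |Z| = 1/|Y| = 383.6 Ω, ∠Z = −∠Y = -81.51°

2.607 mS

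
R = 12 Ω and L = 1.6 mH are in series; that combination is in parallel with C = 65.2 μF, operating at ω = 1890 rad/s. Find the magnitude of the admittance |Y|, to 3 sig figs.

130 mS

X_L = ωL = 3.02 Ω
X_C = 1/(ωC) = 8.12 Ω
Branch 1 (R+jX_L): Z₁ = 12.0 + j3.02 Ω, |Z₁| = 12.4 Ω
Branch 2 (−jX_C): Z₂ = −j8.12 Ω
Parallel: Z = Z₁Z₂/(Z₁+Z₂), |Z| = 7.70 Ω, ∠Z = -52.9°
|Y| = 1/|Z| = 130 mS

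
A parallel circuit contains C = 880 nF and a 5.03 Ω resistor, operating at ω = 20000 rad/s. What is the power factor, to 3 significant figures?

X_C = 1/(ωC) = 56.8 Ω
Parallel: admittances add. Y = 1/R + jωC
Y = (0.199 + j0.0176) S
|Y| = 0.200 S → |Z| = 1/|Y| = 5.01 Ω, ∠Z = −∠Y = -5.06°
cos φ = cos(-5.06°) = 0.996

0.996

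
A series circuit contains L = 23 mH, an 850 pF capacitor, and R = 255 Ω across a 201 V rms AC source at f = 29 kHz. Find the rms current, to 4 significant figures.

88.16 mA

ω = 2πf = 182200 rad/s
X_L = ωL = 4191 Ω
X_C = 1/(ωC) = 6457 Ω
Net reactance X = X_L − X_C = -2266 Ω
Z = 255.0 − j2266 Ω
|Z| = √(255.0² + 2266²) = 2280 Ω
I = V/|Z| = 201/2280 = 88.16 mA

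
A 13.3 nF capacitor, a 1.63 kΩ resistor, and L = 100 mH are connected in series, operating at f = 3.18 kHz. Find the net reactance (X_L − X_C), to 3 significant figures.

-1770 Ω

ω = 2πf = 19980 rad/s
X_L = ωL = 2000 Ω
X_C = 1/(ωC) = 3760 Ω
X = 2000 − 3760 = -1770 Ω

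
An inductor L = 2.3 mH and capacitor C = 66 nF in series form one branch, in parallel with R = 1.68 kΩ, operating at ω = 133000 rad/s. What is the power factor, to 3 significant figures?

X_L = ωL = 306 Ω
X_C = 1/(ωC) = 114 Ω
Branch 1: Z₁ = R = 1680 Ω
Branch 2 (series LC): Z₂ = j(X_L − X_C) = j192 Ω
Parallel: Z = Z₁Z₂/(Z₁+Z₂), |Z| = 191 Ω, ∠Z = 83.5°
cos φ = cos(83.5°) = 0.114

0.114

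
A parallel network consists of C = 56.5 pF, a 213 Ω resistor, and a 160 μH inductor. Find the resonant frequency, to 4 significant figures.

ω₀ = 1/√(LC) = 1/√(0.00016 × 5.65e-11) = 1.052e+07 rad/s
f₀ = ω₀/(2π) = 1.674 MHz

1.674 MHz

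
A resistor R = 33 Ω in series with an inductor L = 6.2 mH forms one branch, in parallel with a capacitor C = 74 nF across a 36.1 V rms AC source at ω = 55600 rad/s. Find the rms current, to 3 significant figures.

45.8 mA

X_L = ωL = 345 Ω
X_C = 1/(ωC) = 243 Ω
Branch 1 (R+jX_L): Z₁ = 33.0 + j345 Ω, |Z₁| = 346 Ω
Branch 2 (−jX_C): Z₂ = −j243 Ω
Parallel: Z = Z₁Z₂/(Z₁+Z₂), |Z| = 787 Ω, ∠Z = -77.5°
I = V/|Z| = 36.1/787 = 45.8 mA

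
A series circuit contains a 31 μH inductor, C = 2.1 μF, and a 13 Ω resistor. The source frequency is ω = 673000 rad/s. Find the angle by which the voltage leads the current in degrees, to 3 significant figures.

X_L = ωL = 20.9 Ω
X_C = 1/(ωC) = 0.708 Ω
Net reactance X = X_L − X_C = 20.2 Ω
Z = 13.0 + j20.2 Ω
|Z| = √(13.0² + 20.2²) = 24.0 Ω
∠Z = arctan(20.2/13.0) = 57.2°

57.2°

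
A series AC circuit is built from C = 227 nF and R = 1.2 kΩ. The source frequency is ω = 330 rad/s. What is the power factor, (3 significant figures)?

X_C = 1/(ωC) = 13300 Ω
Z = 1200 − j13300 Ω
|Z| = √(1200² + 13300²) = 13400 Ω
∠Z = arctan(-13300/1200) = -84.9°
cos φ = cos(-84.9°) = 0.0895

0.0895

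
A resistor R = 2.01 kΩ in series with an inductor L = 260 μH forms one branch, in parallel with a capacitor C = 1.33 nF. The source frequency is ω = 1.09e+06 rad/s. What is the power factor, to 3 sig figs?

X_L = ωL = 283 Ω
X_C = 1/(ωC) = 690 Ω
Branch 1 (R+jX_L): Z₁ = 2010 + j283 Ω, |Z₁| = 2030 Ω
Branch 2 (−jX_C): Z₂ = −j690 Ω
Parallel: Z = Z₁Z₂/(Z₁+Z₂), |Z| = 683 Ω, ∠Z = -70.5°
cos φ = cos(-70.5°) = 0.333

0.333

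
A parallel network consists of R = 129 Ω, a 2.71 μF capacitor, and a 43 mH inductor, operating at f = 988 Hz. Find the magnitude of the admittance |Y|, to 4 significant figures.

15.20 mS

ω = 2πf = 6208 rad/s
X_L = ωL = 266.9 Ω
X_C = 1/(ωC) = 59.44 Ω
Parallel: admittances add. Y = 1/R + 1/(jωL) + jωC
Y = (0.007752 + j0.01308) S
|Y| = 0.01520 S → |Z| = 1/|Y| = 65.78 Ω, ∠Z = −∠Y = -59.34°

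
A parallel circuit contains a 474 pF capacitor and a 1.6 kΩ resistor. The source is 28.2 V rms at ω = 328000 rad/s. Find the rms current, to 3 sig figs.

18.2 mA

X_C = 1/(ωC) = 6430 Ω
Parallel: admittances add. Y = 1/R + jωC
Y = (0.000625 + j0.000155) S
|Y| = 0.000644 S → |Z| = 1/|Y| = 1550 Ω, ∠Z = −∠Y = -14.0°
I = V/|Z| = 28.2/1550 = 18.2 mA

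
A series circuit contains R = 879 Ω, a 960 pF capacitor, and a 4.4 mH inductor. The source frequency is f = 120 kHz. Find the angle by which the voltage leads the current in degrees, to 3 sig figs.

ω = 2πf = 754000 rad/s
X_L = ωL = 3320 Ω
X_C = 1/(ωC) = 1380 Ω
Net reactance X = X_L − X_C = 1940 Ω
Z = 879 + j1940 Ω
|Z| = √(879² + 1940²) = 2130 Ω
∠Z = arctan(1940/879) = 65.6°

65.6°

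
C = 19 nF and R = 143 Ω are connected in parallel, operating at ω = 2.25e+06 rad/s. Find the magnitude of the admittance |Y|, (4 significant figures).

43.32 mS

X_C = 1/(ωC) = 23.39 Ω
Parallel: admittances add. Y = 1/R + jωC
Y = (0.006993 + j0.04275) S
|Y| = 0.04332 S → |Z| = 1/|Y| = 23.08 Ω, ∠Z = −∠Y = -80.71°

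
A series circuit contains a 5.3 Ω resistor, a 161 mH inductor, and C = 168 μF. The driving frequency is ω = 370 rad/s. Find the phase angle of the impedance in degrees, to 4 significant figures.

83.05°

X_L = ωL = 59.57 Ω
X_C = 1/(ωC) = 16.09 Ω
Net reactance X = X_L − X_C = 43.48 Ω
Z = 5.300 + j43.48 Ω
|Z| = √(5.300² + 43.48²) = 43.80 Ω
∠Z = arctan(43.48/5.300) = 83.05°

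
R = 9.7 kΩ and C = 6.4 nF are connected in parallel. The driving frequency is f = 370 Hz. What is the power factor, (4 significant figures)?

0.9897

ω = 2πf = 2325 rad/s
X_C = 1/(ωC) = 67210 Ω
Parallel: admittances add. Y = 1/R + jωC
Y = (0.0001031 + j1.488e-05) S
|Y| = 0.0001042 S → |Z| = 1/|Y| = 9601 Ω, ∠Z = −∠Y = -8.212°
cos φ = cos(-8.212°) = 0.9897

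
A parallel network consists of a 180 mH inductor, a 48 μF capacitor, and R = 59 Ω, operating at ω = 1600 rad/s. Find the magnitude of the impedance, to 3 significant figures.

13.3 Ω

X_L = ωL = 288 Ω
X_C = 1/(ωC) = 13.0 Ω
Parallel: admittances add. Y = 1/R + 1/(jωL) + jωC
Y = (0.0169 + j0.0733) S
|Y| = 0.0753 S → |Z| = 1/|Y| = 13.3 Ω, ∠Z = −∠Y = -77.0°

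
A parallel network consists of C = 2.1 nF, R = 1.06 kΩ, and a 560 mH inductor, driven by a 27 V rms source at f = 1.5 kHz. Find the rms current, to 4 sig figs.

ω = 2πf = 9425 rad/s
X_L = ωL = 5278 Ω
X_C = 1/(ωC) = 50530 Ω
Parallel: admittances add. Y = 1/R + 1/(jωL) + jωC
Y = (0.0009434 − j0.0001697) S
|Y| = 0.0009585 S → |Z| = 1/|Y| = 1043 Ω, ∠Z = −∠Y = 10.20°
I = V/|Z| = 27/1043 = 25.88 mA

25.88 mA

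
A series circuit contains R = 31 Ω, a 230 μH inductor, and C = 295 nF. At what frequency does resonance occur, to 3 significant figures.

ω₀ = 1/√(LC) = 1/√(0.00023 × 2.95e-07) = 121400 rad/s
f₀ = ω₀/(2π) = 19.3 kHz

19.3 kHz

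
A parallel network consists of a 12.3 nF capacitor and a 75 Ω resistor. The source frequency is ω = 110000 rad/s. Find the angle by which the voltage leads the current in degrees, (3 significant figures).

-5.79°

X_C = 1/(ωC) = 739 Ω
Parallel: admittances add. Y = 1/R + jωC
Y = (0.0133 + j0.00135) S
|Y| = 0.0134 S → |Z| = 1/|Y| = 74.6 Ω, ∠Z = −∠Y = -5.79°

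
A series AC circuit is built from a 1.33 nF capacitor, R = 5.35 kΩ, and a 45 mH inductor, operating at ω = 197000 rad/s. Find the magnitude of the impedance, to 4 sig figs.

X_L = ωL = 8865 Ω
X_C = 1/(ωC) = 3817 Ω
Net reactance X = X_L − X_C = 5048 Ω
Z = 5350 + j5048 Ω
|Z| = √(5350² + 5048²) = 7356 Ω

7356 Ω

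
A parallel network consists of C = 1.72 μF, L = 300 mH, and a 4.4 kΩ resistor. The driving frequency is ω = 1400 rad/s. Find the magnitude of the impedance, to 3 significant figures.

X_L = ωL = 420 Ω
X_C = 1/(ωC) = 415 Ω
Parallel: admittances add. Y = 1/R + 1/(jωL) + jωC
Y = (0.000227 + j2.7e-05) S
|Y| = 0.000229 S → |Z| = 1/|Y| = 4370 Ω, ∠Z = −∠Y = -6.79°

4370 Ω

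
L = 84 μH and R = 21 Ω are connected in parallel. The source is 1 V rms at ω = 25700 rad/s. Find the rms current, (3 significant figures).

466 mA

X_L = ωL = 2.16 Ω
Parallel: admittances add. Y = 1/R + 1/(jωL)
Y = (0.0476 − j0.463) S
|Y| = 0.466 S → |Z| = 1/|Y| = 2.15 Ω, ∠Z = −∠Y = 84.1°
I = V/|Z| = 1/2.15 = 466 mA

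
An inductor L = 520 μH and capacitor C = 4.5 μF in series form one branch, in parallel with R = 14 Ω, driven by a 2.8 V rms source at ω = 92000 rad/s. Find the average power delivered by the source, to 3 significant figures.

560 mW

X_L = ωL = 47.8 Ω
X_C = 1/(ωC) = 2.42 Ω
Branch 1: Z₁ = R = 14.0 Ω
Branch 2 (series LC): Z₂ = j(X_L − X_C) = j45.4 Ω
Parallel: Z = Z₁Z₂/(Z₁+Z₂), |Z| = 13.4 Ω, ∠Z = 17.1°
I = V/|Z| = 209 mA
P = VI cos φ = 2.8 × 0.209 × cos(17.1°) = 560 mW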